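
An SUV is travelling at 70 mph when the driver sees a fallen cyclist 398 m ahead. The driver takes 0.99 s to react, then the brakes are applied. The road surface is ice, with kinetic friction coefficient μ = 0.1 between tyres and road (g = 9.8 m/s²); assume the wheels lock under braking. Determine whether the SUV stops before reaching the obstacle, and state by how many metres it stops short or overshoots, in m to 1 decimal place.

70 mph × 0.44704 = 31.2928 m/s.
a = μg = 0.1 × 9.8 = 0.980 m/s².
Reaction distance = 31.2928 × 0.99 = 30.980 m.
Braking distance = v²/(2a) = 979.239 / 1.960 = 499.612 m.
Total stopping distance = 30.980 + 499.612 = 530.592 m, vs 398 m available — it cannot stop in time and overshoots by 530.592 − 398 = 132.592 m.

No — it overshoots by 132.6 m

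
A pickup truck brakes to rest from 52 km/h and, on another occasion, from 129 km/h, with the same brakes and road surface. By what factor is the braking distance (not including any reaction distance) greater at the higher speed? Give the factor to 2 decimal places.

Factor ≈ 6.15

Braking distance d = v²/(2a), so with a fixed, d ∝ v².
Factor = (129/52)² = 2.4808² = 6.1544.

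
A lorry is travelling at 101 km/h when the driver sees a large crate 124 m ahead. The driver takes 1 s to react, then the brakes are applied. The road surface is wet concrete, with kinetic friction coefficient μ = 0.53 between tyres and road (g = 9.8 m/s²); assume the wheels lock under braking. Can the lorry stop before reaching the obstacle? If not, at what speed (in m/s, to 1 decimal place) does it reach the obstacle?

101 km/h ÷ 3.6 = 28.0556 m/s.
a = μg = 0.53 × 9.8 = 5.194 m/s².
Reaction distance = 28.0556 × 1 = 28.056 m.
Braking distance = v²/(2a) = 787.117 / 10.388 = 75.772 m.
Total stopping distance = 28.056 + 75.772 = 103.828 m, vs 124 m available — it stops with 124 − 103.828 = 20.172 m to spare.

Yes — it stops about 20.2 m short of the obstacle, so it never reaches it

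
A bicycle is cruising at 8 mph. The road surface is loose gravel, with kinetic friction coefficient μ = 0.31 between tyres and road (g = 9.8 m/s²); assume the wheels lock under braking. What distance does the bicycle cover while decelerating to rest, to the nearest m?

8 mph × 0.44704 = 3.5763 m/s.
a = μg = 0.31 × 9.8 = 3.038 m/s².
Braking distance = v²/(2a) = 3.5763² / (2 × 3.038) = 12.790 / 6.076 = 2.105 m.

Braking distance ≈ 2 m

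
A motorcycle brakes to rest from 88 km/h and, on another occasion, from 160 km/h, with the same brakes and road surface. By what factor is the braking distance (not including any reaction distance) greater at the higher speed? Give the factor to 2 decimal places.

Braking distance d = v²/(2a), so with a fixed, d ∝ v².
Factor = (160/88)² = 1.8182² = 3.3059.

Factor ≈ 3.31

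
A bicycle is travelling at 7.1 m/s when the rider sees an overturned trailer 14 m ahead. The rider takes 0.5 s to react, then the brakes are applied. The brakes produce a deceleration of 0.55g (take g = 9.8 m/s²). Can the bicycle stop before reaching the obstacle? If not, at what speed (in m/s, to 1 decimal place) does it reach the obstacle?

a = 0.55 × 9.8 = 5.390 m/s².
Reaction distance = 7.1000 × 0.5 = 3.550 m.
Braking distance = v²/(2a) = 50.410 / 10.780 = 4.676 m.
Total stopping distance = 3.550 + 4.676 = 8.226 m, vs 14 m available — it stops with 14 − 8.226 = 5.774 m to spare.

Yes — it stops about 5.8 m short of the obstacle, so it never reaches it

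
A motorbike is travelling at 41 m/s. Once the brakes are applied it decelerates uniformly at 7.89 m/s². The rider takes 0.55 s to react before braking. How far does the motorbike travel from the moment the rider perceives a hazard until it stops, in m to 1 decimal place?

Total stopping distance ≈ 129.1 m

Reaction distance = v·t_r = 41.0000 × 0.55 = 22.550 m.
Braking distance = v²/(2a) = 41.0000² / (2 × 7.890) = 1681.000 / 15.780 = 106.527 m.
Total = 22.550 + 106.527 = 129.077 m.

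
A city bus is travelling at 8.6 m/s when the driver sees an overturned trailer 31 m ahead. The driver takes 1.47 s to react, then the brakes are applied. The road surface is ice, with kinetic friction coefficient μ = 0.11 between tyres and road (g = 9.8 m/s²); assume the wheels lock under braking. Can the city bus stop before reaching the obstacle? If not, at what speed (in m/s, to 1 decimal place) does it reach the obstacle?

No — it strikes the obstacle at 5.9 m/s

a = μg = 0.11 × 9.8 = 1.078 m/s².
Reaction distance = 8.6000 × 1.47 = 12.642 m.
Braking distance needed to stop: v²/(2a) = 73.960 / 2.156 = 34.304 m, so total needed = 12.642 + 34.304 = 46.946 m > 31 m — it cannot stop.
Distance remaining when braking begins: 31 − 12.642 = 18.358 m.
v² = v₀² − 2a·d = 73.960 − 2 × 1.078 × 18.358 = 34.380 m²/s².
v = √34.380 = 5.863 m/s.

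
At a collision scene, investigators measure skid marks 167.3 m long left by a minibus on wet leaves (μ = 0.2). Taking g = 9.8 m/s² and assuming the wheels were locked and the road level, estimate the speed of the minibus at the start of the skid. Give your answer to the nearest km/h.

Initial speed ≈ 92 km/h

Deceleration a = μg = 0.2 × 9.8 = 1.960 m/s².
v = √(2a·d) = √(2 × 1.960 × 167.3) = √655.816 = 25.6089 m/s.
= 25.6089 × 3.6 = 92.192 km/h.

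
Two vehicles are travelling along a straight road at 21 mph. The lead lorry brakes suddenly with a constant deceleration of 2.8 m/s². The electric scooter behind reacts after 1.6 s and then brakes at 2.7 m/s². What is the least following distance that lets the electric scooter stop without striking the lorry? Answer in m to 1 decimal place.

21 mph × 0.44704 = 9.3878 m/s.
Leader travels v²/(2a_L) = 88.131 / 5.600 = 15.738 m before stopping.
Follower covers v·t_r = 9.3878 × 1.6 = 15.020 m while reacting, then v²/(2a_F) = 88.131 / 5.400 = 16.321 m while braking, for a total of 15.020 + 16.321 = 31.341 m.
Since a_F ≤ a_L and the follower starts braking later, the follower is never slower than the leader, so the closest approach is when both have stopped.
Minimum gap = 31.341 − 15.738 = 15.603 m.

Minimum gap ≈ 15.6 m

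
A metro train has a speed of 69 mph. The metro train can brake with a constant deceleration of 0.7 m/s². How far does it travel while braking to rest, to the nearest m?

69 mph × 0.44704 = 30.8458 m/s.
Braking distance = v²/(2a) = 30.8458² / (2 × 0.700) = 951.463 / 1.400 = 679.616 m.

Braking distance ≈ 680 m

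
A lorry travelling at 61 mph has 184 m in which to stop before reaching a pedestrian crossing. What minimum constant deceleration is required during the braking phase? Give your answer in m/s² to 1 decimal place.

Required deceleration ≈ 2.0 m/s²

61 mph × 0.44704 = 27.2694 m/s.
v² = 2a·d ⇒ a = v²/(2d) = 27.2694² / (2 × 184.000) = 743.620 / 368.000 = 2.0207 m/s².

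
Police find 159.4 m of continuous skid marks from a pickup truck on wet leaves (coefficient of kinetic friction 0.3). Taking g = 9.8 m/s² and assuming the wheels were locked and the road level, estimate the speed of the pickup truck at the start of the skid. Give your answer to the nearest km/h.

Deceleration a = μg = 0.3 × 9.8 = 2.940 m/s².
v = √(2a·d) = √(2 × 2.940 × 159.4) = √937.272 = 30.6149 m/s.
= 30.6149 × 3.6 = 110.214 km/h.

Initial speed ≈ 110 km/h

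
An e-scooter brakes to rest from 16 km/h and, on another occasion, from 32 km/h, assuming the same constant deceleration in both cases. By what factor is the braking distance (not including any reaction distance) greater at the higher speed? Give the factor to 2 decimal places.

Factor ≈ 4.00

Braking distance d = v²/(2a), so with a fixed, d ∝ v².
Factor = (32/16)² = 2.0000² = 4.0000.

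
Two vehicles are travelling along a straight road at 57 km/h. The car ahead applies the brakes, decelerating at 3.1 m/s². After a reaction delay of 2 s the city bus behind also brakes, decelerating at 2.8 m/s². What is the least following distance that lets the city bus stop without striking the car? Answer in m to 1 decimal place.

57 km/h ÷ 3.6 = 15.8333 m/s.
Leader travels v²/(2a_L) = 250.693 / 6.200 = 40.434 m before stopping.
Follower covers v·t_r = 15.8333 × 2 = 31.667 m while reacting, then v²/(2a_F) = 250.693 / 5.600 = 44.767 m while braking, for a total of 31.667 + 44.767 = 76.434 m.
Since a_F ≤ a_L and the follower starts braking later, the follower is never slower than the leader, so the closest approach is when both have stopped.
Minimum gap = 76.434 − 40.434 = 36.000 m.

Minimum gap ≈ 36.0 m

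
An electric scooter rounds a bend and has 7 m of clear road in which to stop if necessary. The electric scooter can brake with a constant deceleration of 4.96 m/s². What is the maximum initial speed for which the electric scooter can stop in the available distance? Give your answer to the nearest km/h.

v²/(2a) = d ⇒ v = √(2 × 4.960 × 7) = √69.44 = 8.3331 m/s.
8.3331 m/s × 3.6 = 29.999 km/h.

Maximum speed ≈ 30 km/h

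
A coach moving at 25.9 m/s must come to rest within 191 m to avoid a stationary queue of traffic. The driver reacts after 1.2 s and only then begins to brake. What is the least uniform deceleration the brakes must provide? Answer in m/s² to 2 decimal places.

Distance covered during reaction = 25.9000 × 1.2 = 31.080 m.
Distance available for braking: 191 − 31.080 = 159.920 m.
v² = 2a·d ⇒ a = v²/(2d) = 25.9000² / (2 × 159.920) = 670.810 / 319.840 = 2.0973 m/s².

Required deceleration ≈ 2.10 m/s²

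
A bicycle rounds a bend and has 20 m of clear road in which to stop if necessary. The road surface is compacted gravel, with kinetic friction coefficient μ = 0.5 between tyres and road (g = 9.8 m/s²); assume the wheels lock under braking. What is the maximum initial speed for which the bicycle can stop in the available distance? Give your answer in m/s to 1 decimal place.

Maximum speed ≈ 14.0 m/s

a = μg = 0.5 × 9.8 = 4.900 m/s².
v²/(2a) = d ⇒ v = √(2 × 4.900 × 20) = √196.00 = 14.0000 m/s.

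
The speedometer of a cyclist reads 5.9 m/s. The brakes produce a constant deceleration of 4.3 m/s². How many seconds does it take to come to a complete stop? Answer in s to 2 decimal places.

Braking time = v/a = 5.9000 / 4.300 = 1.372 s.

Braking time ≈ 1.37 s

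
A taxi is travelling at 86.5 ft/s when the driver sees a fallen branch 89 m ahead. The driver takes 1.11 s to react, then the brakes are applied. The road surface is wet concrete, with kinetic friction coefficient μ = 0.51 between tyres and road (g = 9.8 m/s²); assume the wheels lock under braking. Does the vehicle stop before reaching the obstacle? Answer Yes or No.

No

86.5 ft/s × 0.3048 = 26.3652 m/s.
a = μg = 0.51 × 9.8 = 4.998 m/s².
Reaction distance = 26.3652 × 1.11 = 29.265 m.
Braking distance = v²/(2a) = 695.124 / 9.996 = 69.540 m.
Total stopping distance = 29.265 + 69.540 = 98.805 m, vs 89 m available — it cannot stop in time and overshoots by 98.805 − 89 = 9.805 m.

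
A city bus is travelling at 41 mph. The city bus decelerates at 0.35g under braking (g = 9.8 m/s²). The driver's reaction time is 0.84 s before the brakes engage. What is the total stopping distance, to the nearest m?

41 mph × 0.44704 = 18.3286 m/s.
a = 0.35 × 9.8 = 3.430 m/s².
Reaction distance = v·t_r = 18.3286 × 0.84 = 15.396 m.
Braking distance = v²/(2a) = 18.3286² / (2 × 3.430) = 335.938 / 6.860 = 48.971 m.
Total = 15.396 + 48.971 = 64.367 m.

Total stopping distance ≈ 64 m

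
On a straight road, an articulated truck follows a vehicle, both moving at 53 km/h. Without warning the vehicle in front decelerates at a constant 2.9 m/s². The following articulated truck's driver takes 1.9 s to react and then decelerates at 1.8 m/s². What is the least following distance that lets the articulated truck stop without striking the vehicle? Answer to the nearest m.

Minimum gap ≈ 51 m

53 km/h ÷ 3.6 = 14.7222 m/s.
Leader travels v²/(2a_L) = 216.743 / 5.800 = 37.369 m before stopping.
Follower covers v·t_r = 14.7222 × 1.9 = 27.972 m while reacting, then v²/(2a_F) = 216.743 / 3.600 = 60.206 m while braking, for a total of 27.972 + 60.206 = 88.178 m.
Since a_F ≤ a_L and the follower starts braking later, the follower is never slower than the leader, so the closest approach is when both have stopped.
Minimum gap = 88.178 − 37.369 = 50.809 m.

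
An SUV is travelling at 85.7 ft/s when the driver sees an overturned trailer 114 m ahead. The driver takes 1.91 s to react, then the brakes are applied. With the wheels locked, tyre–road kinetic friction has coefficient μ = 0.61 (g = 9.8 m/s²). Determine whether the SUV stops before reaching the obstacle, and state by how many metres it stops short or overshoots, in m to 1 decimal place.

85.7 ft/s × 0.3048 = 26.1214 m/s.
a = μg = 0.61 × 9.8 = 5.978 m/s².
Reaction distance = 26.1214 × 1.91 = 49.892 m.
Braking distance = v²/(2a) = 682.328 / 11.956 = 57.070 m.
Total stopping distance = 49.892 + 57.070 = 106.962 m, vs 114 m available — it stops with 114 − 106.962 = 7.038 m to spare.

Yes — it stops 7.0 m short of the obstacle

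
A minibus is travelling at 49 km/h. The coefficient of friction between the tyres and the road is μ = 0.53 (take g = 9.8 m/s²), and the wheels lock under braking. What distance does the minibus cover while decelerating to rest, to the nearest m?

Braking distance ≈ 18 m

49 km/h ÷ 3.6 = 13.6111 m/s.
a = μg = 0.53 × 9.8 = 5.194 m/s².
Braking distance = v²/(2a) = 13.6111² / (2 × 5.194) = 185.262 / 10.388 = 17.834 m.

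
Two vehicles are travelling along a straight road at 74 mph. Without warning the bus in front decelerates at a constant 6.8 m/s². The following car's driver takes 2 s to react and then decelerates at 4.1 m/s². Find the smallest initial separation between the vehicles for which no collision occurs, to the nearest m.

Minimum gap ≈ 119 m

74 mph × 0.44704 = 33.0810 m/s.
Leader travels v²/(2a_L) = 1094.353 / 13.600 = 80.467 m before stopping.
Follower covers v·t_r = 33.0810 × 2 = 66.162 m while reacting, then v²/(2a_F) = 1094.353 / 8.200 = 133.458 m while braking, for a total of 66.162 + 133.458 = 199.620 m.
Since a_F ≤ a_L and the follower starts braking later, the follower is never slower than the leader, so the closest approach is when both have stopped.
Minimum gap = 199.620 − 80.467 = 119.153 m.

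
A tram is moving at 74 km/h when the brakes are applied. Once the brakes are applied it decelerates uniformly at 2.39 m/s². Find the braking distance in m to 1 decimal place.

Braking distance ≈ 88.4 m

74 km/h ÷ 3.6 = 20.5556 m/s.
Braking distance = v²/(2a) = 20.5556² / (2 × 2.390) = 422.533 / 4.780 = 88.396 m.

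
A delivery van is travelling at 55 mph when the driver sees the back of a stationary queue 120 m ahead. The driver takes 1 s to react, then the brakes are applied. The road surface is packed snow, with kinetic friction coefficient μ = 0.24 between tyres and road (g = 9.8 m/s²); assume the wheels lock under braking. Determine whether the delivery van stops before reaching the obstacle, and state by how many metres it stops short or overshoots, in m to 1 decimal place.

55 mph × 0.44704 = 24.5872 m/s.
a = μg = 0.24 × 9.8 = 2.352 m/s².
Reaction distance = 24.5872 × 1 = 24.587 m.
Braking distance = v²/(2a) = 604.530 / 4.704 = 128.514 m.
Total stopping distance = 24.587 + 128.514 = 153.101 m, vs 120 m available — it cannot stop in time and overshoots by 153.101 − 120 = 33.101 m.

No — it overshoots by 33.1 m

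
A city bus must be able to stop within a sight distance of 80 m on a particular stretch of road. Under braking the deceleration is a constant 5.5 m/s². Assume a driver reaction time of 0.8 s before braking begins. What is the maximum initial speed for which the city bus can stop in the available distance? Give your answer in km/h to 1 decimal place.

Stopping distance: v·t_r + v²/(2a) = 80 with t_r = 0.8 s and a = 5.500 m/s².
So v² + 8.800 v − 880.00 = 0.
Positive root: v = −a·t_r + √((a·t_r)² + 2a·d) = −4.400 + √(19.360 + 880.00) = 25.5893 m/s.
25.5893 m/s × 3.6 = 92.121 km/h.

Maximum speed ≈ 92.1 km/h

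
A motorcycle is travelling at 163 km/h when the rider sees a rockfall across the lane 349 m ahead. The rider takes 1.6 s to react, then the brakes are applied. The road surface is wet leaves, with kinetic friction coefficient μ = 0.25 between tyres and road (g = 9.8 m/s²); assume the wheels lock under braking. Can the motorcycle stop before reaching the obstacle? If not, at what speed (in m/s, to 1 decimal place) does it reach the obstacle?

163 km/h ÷ 3.6 = 45.2778 m/s.
a = μg = 0.25 × 9.8 = 2.450 m/s².
Reaction distance = 45.2778 × 1.6 = 72.444 m.
Braking distance needed to stop: v²/(2a) = 2050.079 / 4.900 = 418.383 m, so total needed = 72.444 + 418.383 = 490.827 m > 349 m — it cannot stop.
Distance remaining when braking begins: 349 − 72.444 = 276.556 m.
v² = v₀² − 2a·d = 2050.079 − 2 × 2.450 × 276.556 = 694.955 m²/s².
v = √694.955 = 26.362 m/s.

No — it strikes the obstacle at 26.4 m/s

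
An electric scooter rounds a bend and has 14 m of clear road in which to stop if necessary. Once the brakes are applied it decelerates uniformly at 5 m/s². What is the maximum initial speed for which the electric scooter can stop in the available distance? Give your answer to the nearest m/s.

Maximum speed ≈ 12 m/s

v²/(2a) = d ⇒ v = √(2 × 5.000 × 14) = √140.00 = 11.8322 m/s.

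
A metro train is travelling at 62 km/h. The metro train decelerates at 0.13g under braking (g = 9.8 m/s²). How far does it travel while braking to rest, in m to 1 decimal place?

Braking distance ≈ 116.4 m

62 km/h ÷ 3.6 = 17.2222 m/s.
a = 0.13 × 9.8 = 1.274 m/s².
Braking distance = v²/(2a) = 17.2222² / (2 × 1.274) = 296.604 / 2.548 = 116.407 m.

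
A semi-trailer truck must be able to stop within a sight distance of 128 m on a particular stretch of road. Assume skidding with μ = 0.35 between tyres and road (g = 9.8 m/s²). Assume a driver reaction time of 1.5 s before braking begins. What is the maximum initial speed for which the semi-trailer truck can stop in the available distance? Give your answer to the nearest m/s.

Maximum speed ≈ 25 m/s

a = μg = 0.35 × 9.8 = 3.430 m/s².
Stopping distance: v·t_r + v²/(2a) = 128 with t_r = 1.5 s and a = 3.430 m/s².
So v² + 10.290 v − 878.08 = 0.
Positive root: v = −a·t_r + √((a·t_r)² + 2a·d) = −5.145 + √(26.471 + 878.08) = 24.9308 m/s.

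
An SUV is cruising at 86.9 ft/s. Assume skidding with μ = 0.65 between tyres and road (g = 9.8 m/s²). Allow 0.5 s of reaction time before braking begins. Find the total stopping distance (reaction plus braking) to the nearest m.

86.9 ft/s × 0.3048 = 26.4871 m/s.
a = μg = 0.65 × 9.8 = 6.370 m/s².
Reaction distance = v·t_r = 26.4871 × 0.5 = 13.244 m.
Braking distance = v²/(2a) = 26.4871² / (2 × 6.370) = 701.566 / 12.740 = 55.068 m.
Total = 13.244 + 55.068 = 68.312 m.

Total stopping distance ≈ 68 m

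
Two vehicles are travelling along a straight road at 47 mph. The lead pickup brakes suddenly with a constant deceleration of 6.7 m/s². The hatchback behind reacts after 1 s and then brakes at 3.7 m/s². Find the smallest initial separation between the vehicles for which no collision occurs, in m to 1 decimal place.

47 mph × 0.44704 = 21.0109 m/s.
Leader travels v²/(2a_L) = 441.458 / 13.400 = 32.945 m before stopping.
Follower covers v·t_r = 21.0109 × 1 = 21.011 m while reacting, then v²/(2a_F) = 441.458 / 7.400 = 59.656 m while braking, for a total of 21.011 + 59.656 = 80.667 m.
Since a_F ≤ a_L and the follower starts braking later, the follower is never slower than the leader, so the closest approach is when both have stopped.
Minimum gap = 80.667 − 32.945 = 47.722 m.

Minimum gap ≈ 47.7 m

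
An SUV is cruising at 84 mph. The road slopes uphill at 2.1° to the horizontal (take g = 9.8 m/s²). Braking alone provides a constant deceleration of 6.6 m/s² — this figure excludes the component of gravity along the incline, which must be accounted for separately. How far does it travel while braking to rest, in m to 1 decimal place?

84 mph × 0.44704 = 37.5514 m/s.
Gravity along the uphill slope adds to the braking deceleration: a_eff = 6.600 + 9.8·sin 2.1° = 6.600 + 0.359 = 6.959 m/s².
Braking distance = v²/(2a) = 37.5514² / (2 × 6.959) = 1410.108 / 13.918 = 101.315 m.

Braking distance ≈ 101.3 m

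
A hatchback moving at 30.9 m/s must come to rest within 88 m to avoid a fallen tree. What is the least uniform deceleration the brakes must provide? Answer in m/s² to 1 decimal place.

v² = 2a·d ⇒ a = v²/(2d) = 30.9000² / (2 × 88.000) = 954.810 / 176.000 = 5.4251 m/s².

Required deceleration ≈ 5.4 m/s²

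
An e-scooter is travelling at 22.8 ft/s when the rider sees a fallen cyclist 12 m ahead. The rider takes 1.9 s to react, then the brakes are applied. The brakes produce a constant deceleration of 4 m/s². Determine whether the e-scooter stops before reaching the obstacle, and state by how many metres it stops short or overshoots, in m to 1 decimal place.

22.8 ft/s × 0.3048 = 6.9494 m/s.
Reaction distance = 6.9494 × 1.9 = 13.204 m.
Braking distance = v²/(2a) = 48.294 / 8.000 = 6.037 m.
Total stopping distance = 13.204 + 6.037 = 19.241 m, vs 12 m available — it cannot stop in time and overshoots by 19.241 − 12 = 7.241 m.

No — it overshoots by 7.2 m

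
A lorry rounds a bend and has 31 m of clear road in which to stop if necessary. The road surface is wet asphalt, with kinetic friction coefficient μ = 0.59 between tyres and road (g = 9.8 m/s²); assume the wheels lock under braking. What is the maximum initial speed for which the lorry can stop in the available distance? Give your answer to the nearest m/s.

a = μg = 0.59 × 9.8 = 5.782 m/s².
v²/(2a) = d ⇒ v = √(2 × 5.782 × 31) = √358.48 = 18.9336 m/s.

Maximum speed ≈ 19 m/s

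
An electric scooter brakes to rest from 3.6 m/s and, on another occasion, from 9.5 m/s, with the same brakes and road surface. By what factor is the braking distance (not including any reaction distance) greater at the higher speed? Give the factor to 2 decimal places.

Factor ≈ 6.96

Braking distance d = v²/(2a), so with a fixed, d ∝ v².
Factor = (9.5/3.6)² = 2.6389² = 6.9638.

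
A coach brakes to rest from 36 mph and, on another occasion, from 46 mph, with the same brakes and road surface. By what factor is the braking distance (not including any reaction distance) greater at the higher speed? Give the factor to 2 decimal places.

Braking distance d = v²/(2a), so with a fixed, d ∝ v².
Factor = (46/36)² = 1.2778² = 1.6328.

Factor ≈ 1.63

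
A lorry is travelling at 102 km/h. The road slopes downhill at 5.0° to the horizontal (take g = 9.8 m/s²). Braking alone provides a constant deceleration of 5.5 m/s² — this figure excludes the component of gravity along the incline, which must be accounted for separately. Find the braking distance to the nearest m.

102 km/h ÷ 3.6 = 28.3333 m/s.
Gravity along the downhill slope reduces the braking deceleration: a_eff = 5.500 − 9.8·sin 5.0° = 5.500 − 0.854 = 4.646 m/s².
Braking distance = v²/(2a) = 28.3333² / (2 × 4.646) = 802.776 / 9.292 = 86.394 m.

Braking distance ≈ 86 m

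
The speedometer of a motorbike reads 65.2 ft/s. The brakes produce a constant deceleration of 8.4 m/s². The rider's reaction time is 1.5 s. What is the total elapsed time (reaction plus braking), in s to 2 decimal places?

Total time ≈ 3.87 s

65.2 ft/s × 0.3048 = 19.8730 m/s.
Braking time = v/a = 19.8730 / 8.400 = 2.366 s.
Total = 1.5 + 2.366 = 3.866 s.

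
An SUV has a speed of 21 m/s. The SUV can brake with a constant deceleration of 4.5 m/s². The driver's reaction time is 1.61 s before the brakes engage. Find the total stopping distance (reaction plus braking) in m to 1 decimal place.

Reaction distance = v·t_r = 21.0000 × 1.61 = 33.810 m.
Braking distance = v²/(2a) = 21.0000² / (2 × 4.500) = 441.000 / 9.000 = 49.000 m.
Total = 33.810 + 49.000 = 82.810 m.

Total stopping distance ≈ 82.8 m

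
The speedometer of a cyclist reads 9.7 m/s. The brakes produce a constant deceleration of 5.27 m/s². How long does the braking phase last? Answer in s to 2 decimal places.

Braking time ≈ 1.84 s

Braking time = v/a = 9.7000 / 5.270 = 1.841 s.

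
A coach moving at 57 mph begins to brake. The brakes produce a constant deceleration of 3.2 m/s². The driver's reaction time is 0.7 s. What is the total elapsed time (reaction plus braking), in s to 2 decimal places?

57 mph × 0.44704 = 25.4813 m/s.
Braking time = v/a = 25.4813 / 3.200 = 7.963 s.
Total = 0.7 + 7.963 = 8.663 s.

Total time ≈ 8.66 s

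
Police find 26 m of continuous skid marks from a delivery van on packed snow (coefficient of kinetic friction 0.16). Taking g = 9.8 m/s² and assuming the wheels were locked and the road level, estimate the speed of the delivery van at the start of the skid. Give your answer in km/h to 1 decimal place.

Deceleration a = μg = 0.16 × 9.8 = 1.568 m/s².
v = √(2a·d) = √(2 × 1.568 × 26) = √81.536 = 9.0297 m/s.
= 9.0297 × 3.6 = 32.507 km/h.

Initial speed ≈ 32.5 km/h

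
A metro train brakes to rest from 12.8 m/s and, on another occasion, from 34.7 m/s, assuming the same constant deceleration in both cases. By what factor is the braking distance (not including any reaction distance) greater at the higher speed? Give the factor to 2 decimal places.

Braking distance d = v²/(2a), so with a fixed, d ∝ v².
Factor = (34.7/12.8)² = 2.7109² = 7.3490.

Factor ≈ 7.35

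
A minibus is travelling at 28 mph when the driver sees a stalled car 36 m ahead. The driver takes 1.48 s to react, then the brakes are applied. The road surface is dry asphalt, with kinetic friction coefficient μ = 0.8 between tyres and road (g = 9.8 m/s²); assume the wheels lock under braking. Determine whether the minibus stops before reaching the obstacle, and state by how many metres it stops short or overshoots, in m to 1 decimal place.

28 mph × 0.44704 = 12.5171 m/s.
a = μg = 0.8 × 9.8 = 7.840 m/s².
Reaction distance = 12.5171 × 1.48 = 18.525 m.
Braking distance = v²/(2a) = 156.678 / 15.680 = 9.992 m.
Total stopping distance = 18.525 + 9.992 = 28.517 m, vs 36 m available — it stops with 36 − 28.517 = 7.483 m to spare.

Yes — it stops 7.5 m short of the obstacle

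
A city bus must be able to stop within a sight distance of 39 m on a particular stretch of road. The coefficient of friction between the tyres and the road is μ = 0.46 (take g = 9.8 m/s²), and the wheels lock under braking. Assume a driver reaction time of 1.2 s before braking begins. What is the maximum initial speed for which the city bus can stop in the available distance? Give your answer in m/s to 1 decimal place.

a = μg = 0.46 × 9.8 = 4.508 m/s².
Stopping distance: v·t_r + v²/(2a) = 39 with t_r = 1.2 s and a = 4.508 m/s².
So v² + 10.819 v − 351.62 = 0.
Positive root: v = −a·t_r + √((a·t_r)² + 2a·d) = −5.410 + √(29.268 + 351.62) = 14.1064 m/s.

Maximum speed ≈ 14.1 m/s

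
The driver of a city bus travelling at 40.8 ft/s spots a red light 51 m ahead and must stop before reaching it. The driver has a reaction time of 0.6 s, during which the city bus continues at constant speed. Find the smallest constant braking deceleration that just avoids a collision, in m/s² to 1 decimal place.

40.8 ft/s × 0.3048 = 12.4358 m/s.
Distance covered during reaction = 12.4358 × 0.6 = 7.461 m.
Distance available for braking: 51 − 7.461 = 43.539 m.
v² = 2a·d ⇒ a = v²/(2d) = 12.4358² / (2 × 43.539) = 154.649 / 87.078 = 1.7760 m/s².

Required deceleration ≈ 1.8 m/s²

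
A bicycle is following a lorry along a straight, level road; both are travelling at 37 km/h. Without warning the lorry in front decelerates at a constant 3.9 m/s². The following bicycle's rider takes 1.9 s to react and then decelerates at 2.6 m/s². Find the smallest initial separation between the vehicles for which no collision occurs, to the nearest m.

37 km/h ÷ 3.6 = 10.2778 m/s.
Leader travels v²/(2a_L) = 105.633 / 7.800 = 13.543 m before stopping.
Follower covers v·t_r = 10.2778 × 1.9 = 19.528 m while reacting, then v²/(2a_F) = 105.633 / 5.200 = 20.314 m while braking, for a total of 19.528 + 20.314 = 39.842 m.
Since a_F ≤ a_L and the follower starts braking later, the follower is never slower than the leader, so the closest approach is when both have stopped.
Minimum gap = 39.842 − 13.543 = 26.299 m.

Minimum gap ≈ 26 m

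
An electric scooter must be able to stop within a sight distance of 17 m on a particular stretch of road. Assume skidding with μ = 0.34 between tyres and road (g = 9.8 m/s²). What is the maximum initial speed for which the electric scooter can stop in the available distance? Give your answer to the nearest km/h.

Maximum speed ≈ 38 km/h

a = μg = 0.34 × 9.8 = 3.332 m/s².
v²/(2a) = d ⇒ v = √(2 × 3.332 × 17) = √113.29 = 10.6438 m/s.
10.6438 m/s × 3.6 = 38.318 km/h.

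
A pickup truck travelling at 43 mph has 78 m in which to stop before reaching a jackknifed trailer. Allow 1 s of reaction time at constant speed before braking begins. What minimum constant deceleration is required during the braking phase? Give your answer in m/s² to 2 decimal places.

43 mph × 0.44704 = 19.2227 m/s.
Distance covered during reaction = 19.2227 × 1 = 19.223 m.
Distance available for braking: 78 − 19.223 = 58.777 m.
v² = 2a·d ⇒ a = v²/(2d) = 19.2227² / (2 × 58.777) = 369.512 / 117.554 = 3.1433 m/s².

Required deceleration ≈ 3.14 m/s²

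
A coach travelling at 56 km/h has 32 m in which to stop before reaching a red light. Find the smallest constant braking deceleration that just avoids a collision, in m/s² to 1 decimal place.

56 km/h ÷ 3.6 = 15.5556 m/s.
v² = 2a·d ⇒ a = v²/(2d) = 15.5556² / (2 × 32.000) = 241.977 / 64.000 = 3.7809 m/s².

Required deceleration ≈ 3.8 m/s²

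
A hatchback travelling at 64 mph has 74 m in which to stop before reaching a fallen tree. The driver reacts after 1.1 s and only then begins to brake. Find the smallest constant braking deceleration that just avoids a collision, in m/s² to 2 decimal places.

Required deceleration ≈ 9.62 m/s²

64 mph × 0.44704 = 28.6106 m/s.
Distance covered during reaction = 28.6106 × 1.1 = 31.472 m.
Distance available for braking: 74 − 31.472 = 42.528 m.
v² = 2a·d ⇒ a = v²/(2d) = 28.6106² / (2 × 42.528) = 818.566 / 85.056 = 9.6238 m/s².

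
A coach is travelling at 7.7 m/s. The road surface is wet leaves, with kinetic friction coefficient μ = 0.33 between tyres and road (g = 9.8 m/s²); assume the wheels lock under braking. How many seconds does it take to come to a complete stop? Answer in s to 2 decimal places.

Braking time ≈ 2.38 s

a = μg = 0.33 × 9.8 = 3.234 m/s².
Braking time = v/a = 7.7000 / 3.234 = 2.381 s.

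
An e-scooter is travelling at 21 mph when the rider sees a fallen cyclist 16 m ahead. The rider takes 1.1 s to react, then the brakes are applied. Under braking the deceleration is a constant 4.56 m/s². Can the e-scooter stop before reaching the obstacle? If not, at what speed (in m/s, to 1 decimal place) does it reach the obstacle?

No — it strikes the obstacle at 6.0 m/s

21 mph × 0.44704 = 9.3878 m/s.
Reaction distance = 9.3878 × 1.1 = 10.327 m.
Braking distance needed to stop: v²/(2a) = 88.131 / 9.120 = 9.663 m, so total needed = 10.327 + 9.663 = 19.990 m > 16 m — it cannot stop.
Distance remaining when braking begins: 16 − 10.327 = 5.673 m.
v² = v₀² − 2a·d = 88.131 − 2 × 4.560 × 5.673 = 36.393 m²/s².
v = √36.393 = 6.033 m/s.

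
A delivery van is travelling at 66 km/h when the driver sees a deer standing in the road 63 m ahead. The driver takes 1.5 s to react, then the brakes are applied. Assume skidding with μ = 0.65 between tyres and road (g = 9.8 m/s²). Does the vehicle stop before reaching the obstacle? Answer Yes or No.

66 km/h ÷ 3.6 = 18.3333 m/s.
a = μg = 0.65 × 9.8 = 6.370 m/s².
Reaction distance = 18.3333 × 1.5 = 27.500 m.
Braking distance = v²/(2a) = 336.110 / 12.740 = 26.382 m.
Total stopping distance = 27.500 + 26.382 = 53.882 m, vs 63 m available — it stops with 63 − 53.882 = 9.118 m to spare.

Yes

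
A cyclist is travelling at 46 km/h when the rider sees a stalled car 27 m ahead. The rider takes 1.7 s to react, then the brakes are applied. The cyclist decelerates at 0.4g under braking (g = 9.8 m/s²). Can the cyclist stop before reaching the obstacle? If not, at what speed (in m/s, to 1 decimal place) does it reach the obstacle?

No — it strikes the obstacle at 11.0 m/s

46 km/h ÷ 3.6 = 12.7778 m/s.
a = 0.4 × 9.8 = 3.920 m/s².
Reaction distance = 12.7778 × 1.7 = 21.722 m.
Braking distance needed to stop: v²/(2a) = 163.272 / 7.840 = 20.826 m, so total needed = 21.722 + 20.826 = 42.548 m > 27 m — it cannot stop.
Distance remaining when braking begins: 27 − 21.722 = 5.278 m.
v² = v₀² − 2a·d = 163.272 − 2 × 3.920 × 5.278 = 121.892 m²/s².
v = √121.892 = 11.040 m/s.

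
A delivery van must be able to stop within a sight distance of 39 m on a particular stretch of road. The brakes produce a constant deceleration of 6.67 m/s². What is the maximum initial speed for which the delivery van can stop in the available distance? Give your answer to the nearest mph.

v²/(2a) = d ⇒ v = √(2 × 6.670 × 39) = √520.26 = 22.8092 m/s.
22.8092 m/s ÷ 0.44704 = 51.023 mph.

Maximum speed ≈ 51 mph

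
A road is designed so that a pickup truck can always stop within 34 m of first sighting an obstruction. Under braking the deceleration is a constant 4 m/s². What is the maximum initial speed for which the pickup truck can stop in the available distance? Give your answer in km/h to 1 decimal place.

v²/(2a) = d ⇒ v = √(2 × 4.000 × 34) = √272.00 = 16.4924 m/s.
16.4924 m/s × 3.6 = 59.373 km/h.

Maximum speed ≈ 59.4 km/h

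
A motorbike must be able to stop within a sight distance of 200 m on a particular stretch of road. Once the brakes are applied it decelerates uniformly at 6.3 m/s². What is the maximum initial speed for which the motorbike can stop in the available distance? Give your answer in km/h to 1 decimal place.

Maximum speed ≈ 180.7 km/h

v²/(2a) = d ⇒ v = √(2 × 6.300 × 200) = √2520.00 = 50.1996 m/s.
50.1996 m/s × 3.6 = 180.719 km/h.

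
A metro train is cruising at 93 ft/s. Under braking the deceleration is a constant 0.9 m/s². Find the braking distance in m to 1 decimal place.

93 ft/s × 0.3048 = 28.3464 m/s.
Braking distance = v²/(2a) = 28.3464² / (2 × 0.900) = 803.518 / 1.800 = 446.399 m.

Braking distance ≈ 446.4 m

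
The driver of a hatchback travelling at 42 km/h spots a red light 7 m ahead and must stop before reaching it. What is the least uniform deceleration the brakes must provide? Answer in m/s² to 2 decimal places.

42 km/h ÷ 3.6 = 11.6667 m/s.
v² = 2a·d ⇒ a = v²/(2d) = 11.6667² / (2 × 7.000) = 136.112 / 14.000 = 9.7223 m/s².

Required deceleration ≈ 9.72 m/s²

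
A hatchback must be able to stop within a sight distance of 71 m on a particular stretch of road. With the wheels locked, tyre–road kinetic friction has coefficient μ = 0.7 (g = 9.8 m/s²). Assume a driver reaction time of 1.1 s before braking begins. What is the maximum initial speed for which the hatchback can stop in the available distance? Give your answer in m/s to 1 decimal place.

Maximum speed ≈ 24.6 m/s

a = μg = 0.7 × 9.8 = 6.860 m/s².
Stopping distance: v·t_r + v²/(2a) = 71 with t_r = 1.1 s and a = 6.860 m/s².
So v² + 15.092 v − 974.12 = 0.
Positive root: v = −a·t_r + √((a·t_r)² + 2a·d) = −7.546 + √(56.942 + 974.12) = 24.5642 m/s.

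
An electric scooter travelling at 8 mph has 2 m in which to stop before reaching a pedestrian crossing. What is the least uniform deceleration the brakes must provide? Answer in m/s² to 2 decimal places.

8 mph × 0.44704 = 3.5763 m/s.
v² = 2a·d ⇒ a = v²/(2d) = 3.5763² / (2 × 2.000) = 12.790 / 4.000 = 3.1975 m/s².

Required deceleration ≈ 3.20 m/s²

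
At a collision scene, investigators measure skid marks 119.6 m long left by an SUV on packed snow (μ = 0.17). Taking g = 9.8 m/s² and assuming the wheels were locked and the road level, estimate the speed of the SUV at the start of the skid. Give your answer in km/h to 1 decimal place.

Initial speed ≈ 71.9 km/h

Deceleration a = μg = 0.17 × 9.8 = 1.666 m/s².
v = √(2a·d) = √(2 × 1.666 × 119.6) = √398.507 = 19.9626 m/s.
= 19.9626 × 3.6 = 71.865 km/h.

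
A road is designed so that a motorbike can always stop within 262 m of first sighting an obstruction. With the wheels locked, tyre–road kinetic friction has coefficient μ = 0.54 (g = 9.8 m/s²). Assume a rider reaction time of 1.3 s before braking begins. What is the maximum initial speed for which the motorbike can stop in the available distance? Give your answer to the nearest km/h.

Maximum speed ≈ 166 km/h

a = μg = 0.54 × 9.8 = 5.292 m/s².
Stopping distance: v·t_r + v²/(2a) = 262 with t_r = 1.3 s and a = 5.292 m/s².
So v² + 13.759 v − 2773.01 = 0.
Positive root: v = −a·t_r + √((a·t_r)² + 2a·d) = −6.880 + √(47.334 + 2773.01) = 46.2269 m/s.
46.2269 m/s × 3.6 = 166.417 km/h.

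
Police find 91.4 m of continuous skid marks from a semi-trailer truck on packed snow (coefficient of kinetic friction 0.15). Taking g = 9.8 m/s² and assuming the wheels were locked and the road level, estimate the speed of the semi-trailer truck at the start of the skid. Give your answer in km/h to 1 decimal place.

Initial speed ≈ 59.0 km/h

Deceleration a = μg = 0.15 × 9.8 = 1.470 m/s².
v = √(2a·d) = √(2 × 1.470 × 91.4) = √268.716 = 16.3926 m/s.
= 16.3926 × 3.6 = 59.013 km/h.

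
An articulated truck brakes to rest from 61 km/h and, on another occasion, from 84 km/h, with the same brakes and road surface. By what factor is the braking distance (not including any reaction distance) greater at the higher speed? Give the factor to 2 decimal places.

Factor ≈ 1.90

Braking distance d = v²/(2a), so with a fixed, d ∝ v².
Factor = (84/61)² = 1.3770² = 1.8961.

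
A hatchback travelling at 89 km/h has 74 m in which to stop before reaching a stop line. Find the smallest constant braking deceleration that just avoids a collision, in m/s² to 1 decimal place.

89 km/h ÷ 3.6 = 24.7222 m/s.
v² = 2a·d ⇒ a = v²/(2d) = 24.7222² / (2 × 74.000) = 611.187 / 148.000 = 4.1296 m/s².

Required deceleration ≈ 4.1 m/s²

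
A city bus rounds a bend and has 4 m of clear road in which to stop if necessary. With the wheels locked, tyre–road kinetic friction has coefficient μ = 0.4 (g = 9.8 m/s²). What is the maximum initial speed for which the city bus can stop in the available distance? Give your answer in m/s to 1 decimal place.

Maximum speed ≈ 5.6 m/s

a = μg = 0.4 × 9.8 = 3.920 m/s².
v²/(2a) = d ⇒ v = √(2 × 3.920 × 4) = √31.36 = 5.6000 m/s.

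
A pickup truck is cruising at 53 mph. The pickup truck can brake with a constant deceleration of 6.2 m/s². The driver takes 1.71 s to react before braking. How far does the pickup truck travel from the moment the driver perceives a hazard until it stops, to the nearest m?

53 mph × 0.44704 = 23.6931 m/s.
Reaction distance = v·t_r = 23.6931 × 1.71 = 40.515 m.
Braking distance = v²/(2a) = 23.6931² / (2 × 6.200) = 561.363 / 12.400 = 45.271 m.
Total = 40.515 + 45.271 = 85.786 m.

Total stopping distance ≈ 86 m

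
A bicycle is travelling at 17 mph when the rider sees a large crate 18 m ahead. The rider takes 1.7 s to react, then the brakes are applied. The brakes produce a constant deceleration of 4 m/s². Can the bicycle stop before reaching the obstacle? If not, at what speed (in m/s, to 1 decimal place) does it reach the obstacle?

17 mph × 0.44704 = 7.5997 m/s.
Reaction distance = 7.5997 × 1.7 = 12.919 m.
Braking distance needed to stop: v²/(2a) = 57.755 / 8.000 = 7.219 m, so total needed = 12.919 + 7.219 = 20.138 m > 18 m — it cannot stop.
Distance remaining when braking begins: 18 − 12.919 = 5.081 m.
v² = v₀² − 2a·d = 57.755 − 2 × 4.000 × 5.081 = 17.107 m²/s².
v = √17.107 = 4.136 m/s.

No — it strikes the obstacle at 4.1 m/s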